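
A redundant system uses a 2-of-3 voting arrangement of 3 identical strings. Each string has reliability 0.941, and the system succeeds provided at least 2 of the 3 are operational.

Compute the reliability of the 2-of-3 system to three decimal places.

0.990

R = Σ_{i=2}^{3} C(3,i) p^i (1−p)^{3−i} with p = 0.941
C(3,2)·0.941^2·0.059^1 = 0.15673
C(3,3)·0.941^3·0.059^0 = 0.83324
Sum = 0.990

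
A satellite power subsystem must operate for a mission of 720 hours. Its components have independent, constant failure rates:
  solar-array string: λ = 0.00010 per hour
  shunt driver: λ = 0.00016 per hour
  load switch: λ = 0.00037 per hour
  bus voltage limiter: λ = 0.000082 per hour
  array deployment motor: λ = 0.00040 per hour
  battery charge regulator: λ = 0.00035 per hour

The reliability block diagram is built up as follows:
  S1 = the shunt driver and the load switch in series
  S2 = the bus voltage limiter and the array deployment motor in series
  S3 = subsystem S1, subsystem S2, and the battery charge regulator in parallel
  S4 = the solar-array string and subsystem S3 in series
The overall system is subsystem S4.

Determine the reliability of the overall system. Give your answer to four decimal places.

0.9112

R(solar-array string) = exp(−0.00010 × 720) = 0.930531
R(shunt driver) = exp(−0.00016 × 720) = 0.891188
R(load switch) = exp(−0.00037 × 720) = 0.766133
R(bus voltage limiter) = exp(−0.000082 × 720) = 0.942669
R(array deployment motor) = exp(−0.00040 × 720) = 0.749762
R(battery charge regulator) = exp(−0.00035 × 720) = 0.777245
Series (shunt driver and load switch): 0.891188 × 0.766133 = 0.682769
Series (bus voltage limiter and array deployment motor): 0.942669 × 0.749762 = 0.706777
Parallel ([0.682769], [0.706777], and battery charge regulator): 1 − (1 − 0.682769)(1 − 0.706777)(1 − 0.777245) = 0.979279
Series (solar-array string and [0.979279]): 0.930531 × 0.979279 = 0.9112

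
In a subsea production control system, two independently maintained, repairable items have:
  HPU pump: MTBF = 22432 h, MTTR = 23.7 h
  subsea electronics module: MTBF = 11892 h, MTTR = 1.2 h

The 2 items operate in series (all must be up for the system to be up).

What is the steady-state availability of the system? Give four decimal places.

0.9988

A(HPU pump) = MTBF/(MTBF+MTTR) = 22432/(22432+23.7) = 0.998945
A(subsea electronics module) = MTBF/(MTBF+MTTR) = 11892/(11892+1.2) = 0.999899
Series availability: 0.998945 × 0.999899 = 0.9988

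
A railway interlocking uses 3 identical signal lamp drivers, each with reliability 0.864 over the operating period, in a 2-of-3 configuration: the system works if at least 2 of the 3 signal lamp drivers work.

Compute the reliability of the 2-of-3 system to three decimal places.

R = Σ_{i=2}^{3} C(3,i) p^i (1−p)^{3−i} with p = 0.864
C(3,2)·0.864^2·0.136^1 = 0.30457
C(3,3)·0.864^3·0.136^0 = 0.64497
Sum = 0.950

0.950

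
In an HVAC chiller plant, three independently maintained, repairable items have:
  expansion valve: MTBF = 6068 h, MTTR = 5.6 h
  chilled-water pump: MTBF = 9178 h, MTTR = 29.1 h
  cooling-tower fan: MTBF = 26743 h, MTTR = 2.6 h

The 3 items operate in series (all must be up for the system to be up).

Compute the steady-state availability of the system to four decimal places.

0.9958

A(expansion valve) = MTBF/(MTBF+MTTR) = 6068/(6068+5.6) = 0.999078
A(chilled-water pump) = MTBF/(MTBF+MTTR) = 9178/(9178+29.1) = 0.996839
A(cooling-tower fan) = MTBF/(MTBF+MTTR) = 26743/(26743+2.6) = 0.999903
Series availability: 0.999078 × 0.996839 × 0.999903 = 0.9958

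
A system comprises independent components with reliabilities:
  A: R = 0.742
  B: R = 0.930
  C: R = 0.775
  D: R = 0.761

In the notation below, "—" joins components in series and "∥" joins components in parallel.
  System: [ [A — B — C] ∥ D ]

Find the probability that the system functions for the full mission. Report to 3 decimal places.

Series (A, B, and C): 0.74200 × 0.93000 × 0.77500 = 0.53480
Parallel ([0.53480] and D): 1 − (1 − 0.53480)(1 − 0.76100) = 0.889

0.889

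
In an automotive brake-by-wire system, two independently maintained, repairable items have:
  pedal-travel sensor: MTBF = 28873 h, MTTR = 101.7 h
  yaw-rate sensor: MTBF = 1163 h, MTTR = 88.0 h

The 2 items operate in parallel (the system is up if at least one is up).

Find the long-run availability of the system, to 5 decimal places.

A(pedal-travel sensor) = MTBF/(MTBF+MTTR) = 28873/(28873+101.7) = 0.996490
A(yaw-rate sensor) = MTBF/(MTBF+MTTR) = 1163/(1163+88.0) = 0.929656
Parallel availability: 1 − (1 − 0.996490)(1 − 0.929656) = 0.99975

0.99975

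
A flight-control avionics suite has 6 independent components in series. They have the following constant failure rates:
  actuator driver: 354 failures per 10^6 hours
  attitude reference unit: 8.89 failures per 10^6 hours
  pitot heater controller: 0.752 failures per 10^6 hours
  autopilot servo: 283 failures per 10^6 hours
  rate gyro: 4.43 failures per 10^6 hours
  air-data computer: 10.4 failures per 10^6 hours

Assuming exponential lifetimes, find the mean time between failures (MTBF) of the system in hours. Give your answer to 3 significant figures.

Series of exponential components: λ_sys = Σ λ_i
λ_sys = 0.000354 + 0.00000889 + 0.000000752 + 0.000283 + 0.00000443 + 0.0000104 = 6.6147e-04 /h
MTBF = 1 / λ_sys = 1510 h

1510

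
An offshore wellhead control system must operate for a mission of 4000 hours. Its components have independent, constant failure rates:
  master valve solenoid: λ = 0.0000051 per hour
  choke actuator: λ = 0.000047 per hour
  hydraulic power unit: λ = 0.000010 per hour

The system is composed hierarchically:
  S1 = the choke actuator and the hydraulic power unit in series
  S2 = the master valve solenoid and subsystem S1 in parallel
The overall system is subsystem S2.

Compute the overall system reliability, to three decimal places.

0.996

R(master valve solenoid) = exp(−0.0000051 × 4000) = 0.97981
R(choke actuator) = exp(−0.000047 × 4000) = 0.82861
R(hydraulic power unit) = exp(−0.000010 × 4000) = 0.96079
Series (choke actuator and hydraulic power unit): 0.82861 × 0.96079 = 0.79612
Parallel (master valve solenoid and [0.79612]): 1 − (1 − 0.97981)(1 − 0.79612) = 0.996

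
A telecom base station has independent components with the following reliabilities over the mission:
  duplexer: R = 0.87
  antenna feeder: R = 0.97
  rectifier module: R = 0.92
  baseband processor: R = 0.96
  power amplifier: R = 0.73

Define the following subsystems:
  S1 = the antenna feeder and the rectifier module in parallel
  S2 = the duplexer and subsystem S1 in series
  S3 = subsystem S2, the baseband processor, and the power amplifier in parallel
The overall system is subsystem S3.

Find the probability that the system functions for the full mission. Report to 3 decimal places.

Parallel (antenna feeder and rectifier module): 1 − (1 − 0.97000)(1 − 0.92000) = 0.99760
Series (duplexer and [0.99760]): 0.87000 × 0.99760 = 0.86791
Parallel ([0.86791], baseband processor, and power amplifier): 1 − (1 − 0.86791)(1 − 0.96000)(1 − 0.73000) = 0.999

0.999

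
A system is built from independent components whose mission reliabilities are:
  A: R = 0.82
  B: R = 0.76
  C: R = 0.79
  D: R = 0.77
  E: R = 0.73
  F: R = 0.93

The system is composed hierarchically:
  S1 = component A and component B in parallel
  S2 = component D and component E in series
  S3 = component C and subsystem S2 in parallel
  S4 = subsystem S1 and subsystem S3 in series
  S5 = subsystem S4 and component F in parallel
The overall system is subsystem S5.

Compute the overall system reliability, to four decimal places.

0.9908

Parallel (A and B): 1 − (1 − 0.820000)(1 − 0.760000) = 0.956800
Series (D and E): 0.770000 × 0.730000 = 0.562100
Parallel (C and [0.562100]): 1 − (1 − 0.790000)(1 − 0.562100) = 0.908041
Series ([0.956800] and [0.908041]): 0.956800 × 0.908041 = 0.868814
Parallel ([0.868814] and F): 1 − (1 − 0.868814)(1 − 0.930000) = 0.9908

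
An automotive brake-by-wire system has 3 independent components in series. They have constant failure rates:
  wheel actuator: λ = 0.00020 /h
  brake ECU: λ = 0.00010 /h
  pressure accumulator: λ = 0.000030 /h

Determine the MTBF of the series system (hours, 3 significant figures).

Series of exponential components: λ_sys = Σ λ_i
λ_sys = 0.00020 + 0.00010 + 0.000030 = 3.3000e-04 /h
MTBF = 1 / λ_sys = 3030 h

3030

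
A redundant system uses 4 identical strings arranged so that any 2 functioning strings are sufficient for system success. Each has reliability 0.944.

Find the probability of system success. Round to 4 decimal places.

0.9993

R = Σ_{i=2}^{4} C(4,i) p^i (1−p)^{4−i} with p = 0.944
C(4,2)·0.944^2·0.056^2 = 0.016768
C(4,3)·0.944^3·0.056^1 = 0.188436
C(4,4)·0.944^4·0.056^0 = 0.794123
Sum = 0.9993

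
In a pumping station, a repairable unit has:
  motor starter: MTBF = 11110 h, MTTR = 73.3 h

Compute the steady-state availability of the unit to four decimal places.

0.9934

A(motor starter) = MTBF/(MTBF+MTTR) = 11110/(11110+73.3) = 0.9934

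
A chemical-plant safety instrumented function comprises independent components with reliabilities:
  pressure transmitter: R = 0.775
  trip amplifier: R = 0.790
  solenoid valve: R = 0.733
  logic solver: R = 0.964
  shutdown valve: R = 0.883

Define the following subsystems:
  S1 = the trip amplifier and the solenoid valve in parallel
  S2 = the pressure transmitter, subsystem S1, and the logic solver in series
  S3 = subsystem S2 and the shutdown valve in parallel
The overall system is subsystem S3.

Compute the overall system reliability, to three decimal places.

0.966

Parallel (trip amplifier and solenoid valve): 1 − (1 − 0.79000)(1 − 0.73300) = 0.94393
Series (pressure transmitter, [0.94393], and logic solver): 0.77500 × 0.94393 × 0.96400 = 0.70521
Parallel ([0.70521] and shutdown valve): 1 − (1 − 0.70521)(1 − 0.88300) = 0.966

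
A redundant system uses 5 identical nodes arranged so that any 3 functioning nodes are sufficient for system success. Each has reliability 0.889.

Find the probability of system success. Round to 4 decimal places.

0.9885

R = Σ_{i=3}^{5} C(5,i) p^i (1−p)^{5−i} with p = 0.889
C(5,3)·0.889^3·0.111^2 = 0.086567
C(5,4)·0.889^4·0.111^1 = 0.346657
C(5,5)·0.889^5·0.111^0 = 0.555276
Sum = 0.9885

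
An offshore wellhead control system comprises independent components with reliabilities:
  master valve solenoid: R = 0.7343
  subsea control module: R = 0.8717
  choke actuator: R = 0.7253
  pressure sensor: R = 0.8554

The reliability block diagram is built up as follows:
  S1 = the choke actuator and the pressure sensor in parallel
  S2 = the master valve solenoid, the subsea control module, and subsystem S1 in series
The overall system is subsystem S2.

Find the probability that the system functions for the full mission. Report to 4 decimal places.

0.6147

Parallel (choke actuator and pressure sensor): 1 − (1 − 0.725300)(1 − 0.855400) = 0.960278
Series (master valve solenoid, subsea control module, and [0.960278]): 0.734300 × 0.871700 × 0.960278 = 0.6147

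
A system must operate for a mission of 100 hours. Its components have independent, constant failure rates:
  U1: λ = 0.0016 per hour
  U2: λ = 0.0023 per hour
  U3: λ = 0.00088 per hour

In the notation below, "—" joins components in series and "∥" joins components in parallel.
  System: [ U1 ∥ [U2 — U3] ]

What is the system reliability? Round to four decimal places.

0.9597

R(U1) = exp(−0.0016 × 100) = 0.852144
R(U2) = exp(−0.0023 × 100) = 0.794534
R(U3) = exp(−0.00088 × 100) = 0.915761
Series (U2 and U3): 0.794534 × 0.915761 = 0.727603
Parallel (U1 and [0.727603]): 1 − (1 − 0.852144)(1 − 0.727603) = 0.9597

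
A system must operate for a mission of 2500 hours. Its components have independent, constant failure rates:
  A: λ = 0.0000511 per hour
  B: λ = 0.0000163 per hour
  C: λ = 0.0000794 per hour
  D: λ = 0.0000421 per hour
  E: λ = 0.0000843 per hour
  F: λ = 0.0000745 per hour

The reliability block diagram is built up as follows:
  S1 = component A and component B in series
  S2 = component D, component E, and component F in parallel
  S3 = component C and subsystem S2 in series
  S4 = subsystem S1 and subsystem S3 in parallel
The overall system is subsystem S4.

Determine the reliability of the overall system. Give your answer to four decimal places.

0.9717

R(A) = exp(−0.0000511 × 2500) = 0.880073
R(B) = exp(−0.0000163 × 2500) = 0.960069
R(C) = exp(−0.0000794 × 2500) = 0.819960
R(D) = exp(−0.0000421 × 2500) = 0.900099
R(E) = exp(−0.0000843 × 2500) = 0.809977
R(F) = exp(−0.0000745 × 2500) = 0.830066
Series (A and B): 0.880073 × 0.960069 = 0.844931
Parallel (D, E, and F): 1 − (1 − 0.900099)(1 − 0.809977)(1 − 0.830066) = 0.996774
Series (C and [0.996774]): 0.819960 × 0.996774 = 0.817315
Parallel ([0.844931] and [0.817315]): 1 − (1 − 0.844931)(1 − 0.817315) = 0.9717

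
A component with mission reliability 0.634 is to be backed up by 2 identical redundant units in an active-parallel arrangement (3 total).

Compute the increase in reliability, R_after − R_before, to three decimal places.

R_before = 0.634
R_after = 1 − (1 − 0.634)^3 = 0.951
ΔR = 0.951 − 0.634 = 0.317

0.317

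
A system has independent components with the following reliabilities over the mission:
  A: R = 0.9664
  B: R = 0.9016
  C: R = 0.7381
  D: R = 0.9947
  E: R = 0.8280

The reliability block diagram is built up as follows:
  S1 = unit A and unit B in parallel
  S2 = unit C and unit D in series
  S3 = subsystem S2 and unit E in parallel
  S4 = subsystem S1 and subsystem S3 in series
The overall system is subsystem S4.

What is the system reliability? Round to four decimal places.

0.9511

Parallel (A and B): 1 − (1 − 0.966400)(1 − 0.901600) = 0.996694
Series (C and D): 0.738100 × 0.994700 = 0.734188
Parallel ([0.734188] and E): 1 − (1 − 0.734188)(1 − 0.828000) = 0.954280
Series ([0.996694] and [0.954280]): 0.996694 × 0.954280 = 0.9511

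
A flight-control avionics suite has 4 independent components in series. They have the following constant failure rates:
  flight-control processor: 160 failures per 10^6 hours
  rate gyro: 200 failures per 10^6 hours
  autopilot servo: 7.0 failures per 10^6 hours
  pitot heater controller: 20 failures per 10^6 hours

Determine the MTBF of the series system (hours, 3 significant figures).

2580

Series of exponential components: λ_sys = Σ λ_i
λ_sys = 0.00016 + 0.00020 + 0.0000070 + 0.000020 = 3.8700e-04 /h
MTBF = 1 / λ_sys = 2580 h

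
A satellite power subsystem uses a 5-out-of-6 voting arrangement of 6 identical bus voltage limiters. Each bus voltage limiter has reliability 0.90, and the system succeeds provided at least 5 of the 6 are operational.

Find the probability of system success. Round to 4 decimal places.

R = Σ_{i=5}^{6} C(6,i) p^i (1−p)^{6−i} with p = 0.90
C(6,5)·0.90^5·0.10^1 = 0.354294
C(6,6)·0.90^6·0.10^0 = 0.531441
Sum = 0.8857

0.8857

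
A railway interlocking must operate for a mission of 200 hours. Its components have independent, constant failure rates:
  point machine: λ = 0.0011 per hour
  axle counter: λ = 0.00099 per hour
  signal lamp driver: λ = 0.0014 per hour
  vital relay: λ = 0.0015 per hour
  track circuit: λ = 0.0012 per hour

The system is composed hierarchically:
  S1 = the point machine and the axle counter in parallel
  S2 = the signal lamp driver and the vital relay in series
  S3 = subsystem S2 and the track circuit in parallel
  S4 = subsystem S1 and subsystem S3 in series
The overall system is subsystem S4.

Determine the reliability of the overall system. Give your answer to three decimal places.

R(point machine) = exp(−0.0011 × 200) = 0.80252
R(axle counter) = exp(−0.00099 × 200) = 0.82037
R(signal lamp driver) = exp(−0.0014 × 200) = 0.75578
R(vital relay) = exp(−0.0015 × 200) = 0.74082
R(track circuit) = exp(−0.0012 × 200) = 0.78663
Parallel (point machine and axle counter): 1 − (1 − 0.80252)(1 − 0.82037) = 0.96453
Series (signal lamp driver and vital relay): 0.75578 × 0.74082 = 0.55990
Parallel ([0.55990] and track circuit): 1 − (1 − 0.55990)(1 − 0.78663) = 0.90610
Series ([0.96453] and [0.90610]): 0.96453 × 0.90610 = 0.874

0.874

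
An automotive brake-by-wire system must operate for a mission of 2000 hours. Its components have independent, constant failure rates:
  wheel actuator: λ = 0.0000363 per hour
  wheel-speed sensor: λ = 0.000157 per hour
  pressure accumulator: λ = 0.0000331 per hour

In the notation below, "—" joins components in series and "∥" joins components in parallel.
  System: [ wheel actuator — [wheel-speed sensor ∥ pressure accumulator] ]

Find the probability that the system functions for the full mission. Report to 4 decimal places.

0.9139

R(wheel actuator) = exp(−0.0000363 × 2000) = 0.929973
R(wheel-speed sensor) = exp(−0.000157 × 2000) = 0.730519
R(pressure accumulator) = exp(−0.0000331 × 2000) = 0.935944
Parallel (wheel-speed sensor and pressure accumulator): 1 − (1 − 0.730519)(1 − 0.935944) = 0.982738
Series (wheel actuator and [0.982738]): 0.929973 × 0.982738 = 0.9139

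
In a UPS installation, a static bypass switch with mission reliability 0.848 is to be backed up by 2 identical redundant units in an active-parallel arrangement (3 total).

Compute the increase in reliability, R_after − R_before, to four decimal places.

R_before = 0.848
R_after = 1 − (1 − 0.848)^3 = 0.9965
ΔR = 0.9965 − 0.848 = 0.1485

0.1485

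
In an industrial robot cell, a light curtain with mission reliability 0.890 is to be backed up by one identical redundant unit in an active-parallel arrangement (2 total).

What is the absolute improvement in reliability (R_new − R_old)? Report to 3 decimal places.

0.098

R_before = 0.890
R_after = 1 − (1 − 0.890)^2 = 0.988
ΔR = 0.988 − 0.890 = 0.098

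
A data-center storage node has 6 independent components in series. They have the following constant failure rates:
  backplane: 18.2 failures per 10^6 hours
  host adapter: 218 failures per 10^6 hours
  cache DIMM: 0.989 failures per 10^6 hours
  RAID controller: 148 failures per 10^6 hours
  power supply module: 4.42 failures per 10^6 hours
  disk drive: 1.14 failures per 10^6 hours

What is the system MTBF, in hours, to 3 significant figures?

Series of exponential components: λ_sys = Σ λ_i
λ_sys = 0.0000182 + 0.000218 + 0.000000989 + 0.000148 + 0.00000442 + 0.00000114 = 3.9075e-04 /h
MTBF = 1 / λ_sys = 2560 h

2560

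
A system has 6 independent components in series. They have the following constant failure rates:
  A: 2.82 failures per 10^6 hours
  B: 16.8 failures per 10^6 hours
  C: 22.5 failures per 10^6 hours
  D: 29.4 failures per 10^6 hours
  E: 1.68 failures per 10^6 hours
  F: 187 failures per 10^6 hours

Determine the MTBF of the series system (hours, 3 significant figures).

3840

Series of exponential components: λ_sys = Σ λ_i
λ_sys = 0.00000282 + 0.0000168 + 0.0000225 + 0.0000294 + 0.00000168 + 0.000187 = 2.6020e-04 /h
MTBF = 1 / λ_sys = 3840 h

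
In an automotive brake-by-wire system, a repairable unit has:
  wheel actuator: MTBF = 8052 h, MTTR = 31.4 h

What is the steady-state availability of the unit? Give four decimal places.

A(wheel actuator) = MTBF/(MTBF+MTTR) = 8052/(8052+31.4) = 0.9961

0.9961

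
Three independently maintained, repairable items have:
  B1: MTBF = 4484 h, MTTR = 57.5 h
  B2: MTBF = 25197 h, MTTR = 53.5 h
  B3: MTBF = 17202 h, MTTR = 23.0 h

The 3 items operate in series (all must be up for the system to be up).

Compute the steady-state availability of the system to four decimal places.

A(B1) = MTBF/(MTBF+MTTR) = 4484/(4484+57.5) = 0.987339
A(B2) = MTBF/(MTBF+MTTR) = 25197/(25197+53.5) = 0.997881
A(B3) = MTBF/(MTBF+MTTR) = 17202/(17202+23.0) = 0.998665
Series availability: 0.987339 × 0.997881 × 0.998665 = 0.9839

0.9839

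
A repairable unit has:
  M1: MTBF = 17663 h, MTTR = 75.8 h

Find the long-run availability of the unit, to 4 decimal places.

A(M1) = MTBF/(MTBF+MTTR) = 17663/(17663+75.8) = 0.9957

0.9957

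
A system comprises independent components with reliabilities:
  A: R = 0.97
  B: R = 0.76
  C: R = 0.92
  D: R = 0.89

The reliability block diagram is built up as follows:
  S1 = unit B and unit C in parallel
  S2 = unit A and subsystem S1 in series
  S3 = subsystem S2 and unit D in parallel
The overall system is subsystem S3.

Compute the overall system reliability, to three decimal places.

0.995

Parallel (B and C): 1 − (1 − 0.76000)(1 − 0.92000) = 0.98080
Series (A and [0.98080]): 0.97000 × 0.98080 = 0.95138
Parallel ([0.95138] and D): 1 − (1 − 0.95138)(1 − 0.89000) = 0.995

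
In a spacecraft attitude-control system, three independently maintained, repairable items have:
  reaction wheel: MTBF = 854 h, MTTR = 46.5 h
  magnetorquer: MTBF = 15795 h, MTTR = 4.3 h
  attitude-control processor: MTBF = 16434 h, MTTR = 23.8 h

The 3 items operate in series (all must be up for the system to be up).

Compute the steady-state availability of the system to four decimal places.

A(reaction wheel) = MTBF/(MTBF+MTTR) = 854/(854+46.5) = 0.948362
A(magnetorquer) = MTBF/(MTBF+MTTR) = 15795/(15795+4.3) = 0.999728
A(attitude-control processor) = MTBF/(MTBF+MTTR) = 16434/(16434+23.8) = 0.998554
Series availability: 0.948362 × 0.999728 × 0.998554 = 0.9467

0.9467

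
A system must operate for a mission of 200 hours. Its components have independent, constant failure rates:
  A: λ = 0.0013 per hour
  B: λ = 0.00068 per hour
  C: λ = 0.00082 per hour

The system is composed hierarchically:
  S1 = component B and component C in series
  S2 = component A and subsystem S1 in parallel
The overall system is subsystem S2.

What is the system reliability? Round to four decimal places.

0.9407

R(A) = exp(−0.0013 × 200) = 0.771052
R(B) = exp(−0.00068 × 200) = 0.872843
R(C) = exp(−0.00082 × 200) = 0.848742
Series (B and C): 0.872843 × 0.848742 = 0.740819
Parallel (A and [0.740819]): 1 − (1 − 0.771052)(1 − 0.740819) = 0.9407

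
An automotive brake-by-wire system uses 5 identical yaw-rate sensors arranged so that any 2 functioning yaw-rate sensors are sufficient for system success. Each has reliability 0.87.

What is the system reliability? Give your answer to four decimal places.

R = Σ_{i=2}^{5} C(5,i) p^i (1−p)^{5−i} with p = 0.87
C(5,2)·0.87^2·0.13^3 = 0.016629
C(5,3)·0.87^3·0.13^2 = 0.111287
C(5,4)·0.87^4·0.13^1 = 0.372383
C(5,5)·0.87^5·0.13^0 = 0.498421
Sum = 0.9987

0.9987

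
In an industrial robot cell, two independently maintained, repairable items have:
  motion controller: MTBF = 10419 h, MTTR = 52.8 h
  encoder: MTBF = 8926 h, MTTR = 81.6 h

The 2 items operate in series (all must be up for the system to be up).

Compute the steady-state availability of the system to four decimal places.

A(motion controller) = MTBF/(MTBF+MTTR) = 10419/(10419+52.8) = 0.994958
A(encoder) = MTBF/(MTBF+MTTR) = 8926/(8926+81.6) = 0.990941
Series availability: 0.994958 × 0.990941 = 0.9859

0.9859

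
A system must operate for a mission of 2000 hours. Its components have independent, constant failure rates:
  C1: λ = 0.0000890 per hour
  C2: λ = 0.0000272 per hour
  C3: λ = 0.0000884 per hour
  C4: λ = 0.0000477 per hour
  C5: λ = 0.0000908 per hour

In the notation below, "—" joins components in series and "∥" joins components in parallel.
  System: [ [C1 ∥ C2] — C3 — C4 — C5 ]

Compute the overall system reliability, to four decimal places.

R(C1) = exp(−0.0000890 × 2000) = 0.836942
R(C2) = exp(−0.0000272 × 2000) = 0.947053
R(C3) = exp(−0.0000884 × 2000) = 0.837947
R(C4) = exp(−0.0000477 × 2000) = 0.909009
R(C5) = exp(−0.0000908 × 2000) = 0.833935
Parallel (C1 and C2): 1 − (1 − 0.836942)(1 − 0.947053) = 0.991367
Series ([0.991367], C3, C4, and C5): 0.991367 × 0.837947 × 0.909009 × 0.833935 = 0.6297

0.6297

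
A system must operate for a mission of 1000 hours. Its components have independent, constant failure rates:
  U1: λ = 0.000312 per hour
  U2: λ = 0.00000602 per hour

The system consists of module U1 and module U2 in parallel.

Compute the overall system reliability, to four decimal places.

R(U1) = exp(−0.000312 × 1000) = 0.731982
R(U2) = exp(−0.00000602 × 1000) = 0.993998
Parallel (U1 and U2): 1 − (1 − 0.731982)(1 − 0.993998) = 0.9984

0.9984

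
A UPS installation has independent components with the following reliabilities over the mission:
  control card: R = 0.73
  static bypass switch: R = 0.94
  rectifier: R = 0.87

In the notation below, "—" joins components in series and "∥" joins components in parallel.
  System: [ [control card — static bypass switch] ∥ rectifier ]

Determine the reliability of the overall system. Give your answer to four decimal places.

0.9592

Series (control card and static bypass switch): 0.730000 × 0.940000 = 0.686200
Parallel ([0.686200] and rectifier): 1 − (1 − 0.686200)(1 − 0.870000) = 0.9592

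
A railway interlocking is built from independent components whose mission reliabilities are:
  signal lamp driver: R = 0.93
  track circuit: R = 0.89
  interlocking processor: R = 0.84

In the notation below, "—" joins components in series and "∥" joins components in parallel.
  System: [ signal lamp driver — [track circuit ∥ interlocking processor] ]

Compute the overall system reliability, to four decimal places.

Parallel (track circuit and interlocking processor): 1 − (1 − 0.890000)(1 − 0.840000) = 0.982400
Series (signal lamp driver and [0.982400]): 0.930000 × 0.982400 = 0.9136

0.9136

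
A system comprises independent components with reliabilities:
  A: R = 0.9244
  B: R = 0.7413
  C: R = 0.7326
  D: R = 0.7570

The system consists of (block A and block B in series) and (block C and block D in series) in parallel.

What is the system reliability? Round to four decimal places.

Series (A and B): 0.924400 × 0.741300 = 0.685258
Series (C and D): 0.732600 × 0.757000 = 0.554578
Parallel ([0.685258] and [0.554578]): 1 − (1 − 0.685258)(1 − 0.554578) = 0.8598

0.8598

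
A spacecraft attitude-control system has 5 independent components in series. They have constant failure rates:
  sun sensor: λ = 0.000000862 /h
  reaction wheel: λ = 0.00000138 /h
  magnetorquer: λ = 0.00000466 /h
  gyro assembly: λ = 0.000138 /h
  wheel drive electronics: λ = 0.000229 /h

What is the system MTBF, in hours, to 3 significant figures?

Series of exponential components: λ_sys = Σ λ_i
λ_sys = 0.000000862 + 0.00000138 + 0.00000466 + 0.000138 + 0.000229 = 3.7390e-04 /h
MTBF = 1 / λ_sys = 2670 h

2670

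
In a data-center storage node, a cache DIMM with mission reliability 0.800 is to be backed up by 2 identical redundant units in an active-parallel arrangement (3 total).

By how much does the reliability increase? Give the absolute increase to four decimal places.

R_before = 0.800
R_after = 1 − (1 − 0.800)^3 = 0.9920
ΔR = 0.9920 − 0.800 = 0.1920

0.1920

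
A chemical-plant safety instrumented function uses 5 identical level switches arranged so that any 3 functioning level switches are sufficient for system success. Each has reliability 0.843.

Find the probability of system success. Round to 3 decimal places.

0.970

R = Σ_{i=3}^{5} C(5,i) p^i (1−p)^{5−i} with p = 0.843
C(5,3)·0.843^3·0.157^2 = 0.14767
C(5,4)·0.843^4·0.157^1 = 0.39644
C(5,5)·0.843^5·0.157^0 = 0.42573
Sum = 0.970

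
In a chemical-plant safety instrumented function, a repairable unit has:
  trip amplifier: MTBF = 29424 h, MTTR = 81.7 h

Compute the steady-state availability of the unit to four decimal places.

0.9972

A(trip amplifier) = MTBF/(MTBF+MTTR) = 29424/(29424+81.7) = 0.9972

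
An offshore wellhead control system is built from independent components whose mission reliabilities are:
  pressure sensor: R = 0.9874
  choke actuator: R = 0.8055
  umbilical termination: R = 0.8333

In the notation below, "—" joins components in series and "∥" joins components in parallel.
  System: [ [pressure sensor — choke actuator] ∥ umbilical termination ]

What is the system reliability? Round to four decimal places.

Series (pressure sensor and choke actuator): 0.987400 × 0.805500 = 0.795351
Parallel ([0.795351] and umbilical termination): 1 − (1 − 0.795351)(1 − 0.833300) = 0.9659

0.9659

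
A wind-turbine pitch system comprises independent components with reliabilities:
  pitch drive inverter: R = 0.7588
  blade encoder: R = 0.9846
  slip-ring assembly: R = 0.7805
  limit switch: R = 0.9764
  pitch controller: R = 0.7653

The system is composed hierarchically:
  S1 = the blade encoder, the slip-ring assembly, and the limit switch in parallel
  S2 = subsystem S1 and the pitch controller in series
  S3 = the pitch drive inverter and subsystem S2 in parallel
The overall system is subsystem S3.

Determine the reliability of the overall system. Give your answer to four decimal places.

Parallel (blade encoder, slip-ring assembly, and limit switch): 1 − (1 − 0.984600)(1 − 0.780500)(1 − 0.976400) = 0.999920
Series ([0.999920] and pitch controller): 0.999920 × 0.765300 = 0.765239
Parallel (pitch drive inverter and [0.765239]): 1 − (1 − 0.758800)(1 − 0.765239) = 0.9434

0.9434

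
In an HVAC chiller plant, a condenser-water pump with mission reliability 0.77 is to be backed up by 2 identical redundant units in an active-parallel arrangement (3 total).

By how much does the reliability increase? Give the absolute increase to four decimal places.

R_before = 0.77
R_after = 1 − (1 − 0.77)^3 = 0.9878
ΔR = 0.9878 − 0.77 = 0.2178

0.2178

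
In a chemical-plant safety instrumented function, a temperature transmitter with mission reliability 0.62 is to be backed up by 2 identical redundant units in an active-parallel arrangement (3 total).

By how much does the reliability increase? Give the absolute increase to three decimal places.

R_before = 0.62
R_after = 1 − (1 − 0.62)^3 = 0.945
ΔR = 0.945 − 0.62 = 0.325

0.325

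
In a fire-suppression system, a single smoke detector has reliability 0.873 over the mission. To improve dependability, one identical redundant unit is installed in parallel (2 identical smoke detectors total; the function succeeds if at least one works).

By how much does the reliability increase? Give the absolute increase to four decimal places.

0.1109

R_before = 0.873
R_after = 1 − (1 − 0.873)^2 = 0.9839
ΔR = 0.9839 − 0.873 = 0.1109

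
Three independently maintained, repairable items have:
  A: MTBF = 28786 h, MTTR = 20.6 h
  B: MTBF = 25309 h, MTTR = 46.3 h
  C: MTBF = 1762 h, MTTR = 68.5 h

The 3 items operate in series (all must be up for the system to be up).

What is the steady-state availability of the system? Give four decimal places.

A(A) = MTBF/(MTBF+MTTR) = 28786/(28786+20.6) = 0.999285
A(B) = MTBF/(MTBF+MTTR) = 25309/(25309+46.3) = 0.998174
A(C) = MTBF/(MTBF+MTTR) = 1762/(1762+68.5) = 0.962579
Series availability: 0.999285 × 0.998174 × 0.962579 = 0.9601

0.9601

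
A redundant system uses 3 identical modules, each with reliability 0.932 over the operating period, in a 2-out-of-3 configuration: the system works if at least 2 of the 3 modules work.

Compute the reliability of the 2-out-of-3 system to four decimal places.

0.9868

R = Σ_{i=2}^{3} C(3,i) p^i (1−p)^{3−i} with p = 0.932
C(3,2)·0.932^2·0.068^1 = 0.177199
C(3,3)·0.932^3·0.068^0 = 0.809558
Sum = 0.9868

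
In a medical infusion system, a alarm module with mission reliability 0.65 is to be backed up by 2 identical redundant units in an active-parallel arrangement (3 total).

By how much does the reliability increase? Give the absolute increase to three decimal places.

R_before = 0.65
R_after = 1 − (1 − 0.65)^3 = 0.957
ΔR = 0.957 − 0.65 = 0.307

0.307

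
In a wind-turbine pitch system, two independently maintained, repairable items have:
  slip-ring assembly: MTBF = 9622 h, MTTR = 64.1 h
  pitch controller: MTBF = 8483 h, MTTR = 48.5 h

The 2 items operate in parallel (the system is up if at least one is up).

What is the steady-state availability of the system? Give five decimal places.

0.99996

A(slip-ring assembly) = MTBF/(MTBF+MTTR) = 9622/(9622+64.1) = 0.993382
A(pitch controller) = MTBF/(MTBF+MTTR) = 8483/(8483+48.5) = 0.994315
Parallel availability: 1 − (1 − 0.993382)(1 − 0.994315) = 0.99996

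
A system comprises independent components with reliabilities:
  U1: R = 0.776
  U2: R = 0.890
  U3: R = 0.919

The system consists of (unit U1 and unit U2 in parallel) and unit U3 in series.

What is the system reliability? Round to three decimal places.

0.896

Parallel (U1 and U2): 1 − (1 − 0.77600)(1 − 0.89000) = 0.97536
Series ([0.97536] and U3): 0.97536 × 0.91900 = 0.896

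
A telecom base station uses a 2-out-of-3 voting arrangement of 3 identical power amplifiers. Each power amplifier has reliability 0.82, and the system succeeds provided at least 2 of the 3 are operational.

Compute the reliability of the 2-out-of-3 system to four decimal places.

R = Σ_{i=2}^{3} C(3,i) p^i (1−p)^{3−i} with p = 0.82
C(3,2)·0.82^2·0.18^1 = 0.363096
C(3,3)·0.82^3·0.18^0 = 0.551368
Sum = 0.9145

0.9145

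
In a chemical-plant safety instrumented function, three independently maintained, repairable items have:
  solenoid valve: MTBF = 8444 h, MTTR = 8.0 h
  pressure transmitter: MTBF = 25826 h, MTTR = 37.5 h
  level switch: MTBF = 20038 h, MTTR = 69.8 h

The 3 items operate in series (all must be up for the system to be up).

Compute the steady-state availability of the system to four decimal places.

A(solenoid valve) = MTBF/(MTBF+MTTR) = 8444/(8444+8.0) = 0.999053
A(pressure transmitter) = MTBF/(MTBF+MTTR) = 25826/(25826+37.5) = 0.998550
A(level switch) = MTBF/(MTBF+MTTR) = 20038/(20038+69.8) = 0.996529
Series availability: 0.999053 × 0.998550 × 0.996529 = 0.9941

0.9941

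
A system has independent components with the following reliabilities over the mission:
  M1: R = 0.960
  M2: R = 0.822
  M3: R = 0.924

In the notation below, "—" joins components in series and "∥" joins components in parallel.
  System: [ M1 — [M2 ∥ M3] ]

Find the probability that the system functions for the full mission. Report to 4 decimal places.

Parallel (M2 and M3): 1 − (1 − 0.822000)(1 − 0.924000) = 0.986472
Series (M1 and [0.986472]): 0.960000 × 0.986472 = 0.9470

0.9470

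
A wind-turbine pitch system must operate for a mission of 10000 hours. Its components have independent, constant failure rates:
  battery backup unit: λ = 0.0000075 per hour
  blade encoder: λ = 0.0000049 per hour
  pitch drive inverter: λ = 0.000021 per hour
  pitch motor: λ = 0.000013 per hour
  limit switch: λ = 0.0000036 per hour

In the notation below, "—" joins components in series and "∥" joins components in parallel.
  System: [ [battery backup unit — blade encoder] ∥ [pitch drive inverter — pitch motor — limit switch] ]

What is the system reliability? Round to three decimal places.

0.963

R(battery backup unit) = exp(−0.0000075 × 10000) = 0.92774
R(blade encoder) = exp(−0.0000049 × 10000) = 0.95218
R(pitch drive inverter) = exp(−0.000021 × 10000) = 0.81058
R(pitch motor) = exp(−0.000013 × 10000) = 0.87810
R(limit switch) = exp(−0.0000036 × 10000) = 0.96464
Series (battery backup unit and blade encoder): 0.92774 × 0.95218 = 0.88338
Series (pitch drive inverter, pitch motor, and limit switch): 0.81058 × 0.87810 × 0.96464 = 0.68660
Parallel ([0.88338] and [0.68660]): 1 − (1 − 0.88338)(1 − 0.68660) = 0.963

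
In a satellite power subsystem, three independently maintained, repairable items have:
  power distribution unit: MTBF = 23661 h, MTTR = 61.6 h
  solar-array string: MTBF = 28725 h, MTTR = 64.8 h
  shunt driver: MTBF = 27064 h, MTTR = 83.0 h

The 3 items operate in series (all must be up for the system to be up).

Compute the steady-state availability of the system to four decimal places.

A(power distribution unit) = MTBF/(MTBF+MTTR) = 23661/(23661+61.6) = 0.997403
A(solar-array string) = MTBF/(MTBF+MTTR) = 28725/(28725+64.8) = 0.997749
A(shunt driver) = MTBF/(MTBF+MTTR) = 27064/(27064+83.0) = 0.996943
Series availability: 0.997403 × 0.997749 × 0.996943 = 0.9921

0.9921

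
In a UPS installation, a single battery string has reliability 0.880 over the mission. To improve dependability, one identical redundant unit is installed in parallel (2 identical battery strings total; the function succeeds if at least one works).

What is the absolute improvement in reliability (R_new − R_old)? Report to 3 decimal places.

0.106

R_before = 0.880
R_after = 1 − (1 − 0.880)^2 = 0.986
ΔR = 0.986 − 0.880 = 0.106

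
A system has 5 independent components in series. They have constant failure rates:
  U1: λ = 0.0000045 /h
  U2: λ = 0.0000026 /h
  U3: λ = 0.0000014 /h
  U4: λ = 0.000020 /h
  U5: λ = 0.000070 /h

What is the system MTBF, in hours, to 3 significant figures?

10200

Series of exponential components: λ_sys = Σ λ_i
λ_sys = 0.0000045 + 0.0000026 + 0.0000014 + 0.000020 + 0.000070 = 9.8500e-05 /h
MTBF = 1 / λ_sys = 10200 h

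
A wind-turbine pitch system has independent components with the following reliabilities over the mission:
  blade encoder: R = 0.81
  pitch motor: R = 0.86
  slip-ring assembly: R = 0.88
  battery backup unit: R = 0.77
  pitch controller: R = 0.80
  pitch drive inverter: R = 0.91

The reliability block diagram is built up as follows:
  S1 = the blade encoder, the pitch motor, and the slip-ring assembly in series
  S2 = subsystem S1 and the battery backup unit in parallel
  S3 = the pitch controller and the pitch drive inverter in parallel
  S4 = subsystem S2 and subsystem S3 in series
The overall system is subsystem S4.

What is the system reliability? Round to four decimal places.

0.8946

Series (blade encoder, pitch motor, and slip-ring assembly): 0.810000 × 0.860000 × 0.880000 = 0.613008
Parallel ([0.613008] and battery backup unit): 1 − (1 − 0.613008)(1 − 0.770000) = 0.910992
Parallel (pitch controller and pitch drive inverter): 1 − (1 − 0.800000)(1 − 0.910000) = 0.982000
Series ([0.910992] and [0.982000]): 0.910992 × 0.982000 = 0.8946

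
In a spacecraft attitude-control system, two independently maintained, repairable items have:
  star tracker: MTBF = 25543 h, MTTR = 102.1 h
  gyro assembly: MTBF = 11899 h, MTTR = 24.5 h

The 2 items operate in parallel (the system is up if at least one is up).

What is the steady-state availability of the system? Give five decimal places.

0.99999

A(star tracker) = MTBF/(MTBF+MTTR) = 25543/(25543+102.1) = 0.996019
A(gyro assembly) = MTBF/(MTBF+MTTR) = 11899/(11899+24.5) = 0.997945
Parallel availability: 1 − (1 − 0.996019)(1 − 0.997945) = 0.99999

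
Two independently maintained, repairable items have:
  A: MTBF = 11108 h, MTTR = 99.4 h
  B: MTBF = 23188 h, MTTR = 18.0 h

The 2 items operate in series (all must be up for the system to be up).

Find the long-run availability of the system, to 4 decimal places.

0.9904

A(A) = MTBF/(MTBF+MTTR) = 11108/(11108+99.4) = 0.991131
A(B) = MTBF/(MTBF+MTTR) = 23188/(23188+18.0) = 0.999224
Series availability: 0.991131 × 0.999224 = 0.9904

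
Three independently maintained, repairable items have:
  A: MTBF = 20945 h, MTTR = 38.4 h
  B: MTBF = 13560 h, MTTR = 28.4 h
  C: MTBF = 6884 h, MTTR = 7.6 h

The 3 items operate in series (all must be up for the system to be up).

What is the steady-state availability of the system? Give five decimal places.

A(A) = MTBF/(MTBF+MTTR) = 20945/(20945+38.4) = 0.998170
A(B) = MTBF/(MTBF+MTTR) = 13560/(13560+28.4) = 0.997910
A(C) = MTBF/(MTBF+MTTR) = 6884/(6884+7.6) = 0.998897
Series availability: 0.998170 × 0.997910 × 0.998897 = 0.99499

0.99499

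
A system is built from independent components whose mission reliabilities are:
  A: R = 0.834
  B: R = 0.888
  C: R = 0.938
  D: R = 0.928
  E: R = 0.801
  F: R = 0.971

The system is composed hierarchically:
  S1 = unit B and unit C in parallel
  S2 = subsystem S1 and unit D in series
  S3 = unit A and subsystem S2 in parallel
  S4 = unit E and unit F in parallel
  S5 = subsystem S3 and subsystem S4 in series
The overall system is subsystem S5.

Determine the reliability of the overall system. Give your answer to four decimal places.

0.9813

Parallel (B and C): 1 − (1 − 0.888000)(1 − 0.938000) = 0.993056
Series ([0.993056] and D): 0.993056 × 0.928000 = 0.921556
Parallel (A and [0.921556]): 1 − (1 − 0.834000)(1 − 0.921556) = 0.986978
Parallel (E and F): 1 − (1 − 0.801000)(1 − 0.971000) = 0.994229
Series ([0.986978] and [0.994229]): 0.986978 × 0.994229 = 0.9813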